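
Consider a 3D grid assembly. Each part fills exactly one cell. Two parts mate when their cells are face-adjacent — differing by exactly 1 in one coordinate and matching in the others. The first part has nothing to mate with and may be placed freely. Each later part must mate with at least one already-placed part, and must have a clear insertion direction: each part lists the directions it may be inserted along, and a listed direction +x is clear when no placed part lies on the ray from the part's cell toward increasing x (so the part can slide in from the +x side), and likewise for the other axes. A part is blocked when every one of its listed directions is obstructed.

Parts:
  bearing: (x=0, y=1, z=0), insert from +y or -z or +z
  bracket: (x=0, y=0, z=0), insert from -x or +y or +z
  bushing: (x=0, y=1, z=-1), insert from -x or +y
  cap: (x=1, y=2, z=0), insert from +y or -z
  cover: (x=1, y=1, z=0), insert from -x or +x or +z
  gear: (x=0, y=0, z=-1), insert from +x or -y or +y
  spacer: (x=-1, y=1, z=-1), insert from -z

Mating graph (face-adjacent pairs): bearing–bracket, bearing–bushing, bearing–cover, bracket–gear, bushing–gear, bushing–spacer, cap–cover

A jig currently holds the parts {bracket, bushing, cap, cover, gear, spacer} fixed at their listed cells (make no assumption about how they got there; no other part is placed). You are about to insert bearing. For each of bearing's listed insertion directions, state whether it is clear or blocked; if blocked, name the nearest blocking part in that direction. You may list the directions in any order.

+y: clear; +z: clear; -z: blocked by bushing

+y: ray from bearing(0, 1, 0) has no placed part ⇒ clear
-z: nearest on ray is bushing@(0, 1, -1) ⇒ blocked
+z: ray from bearing(0, 1, 0) has no placed part ⇒ clear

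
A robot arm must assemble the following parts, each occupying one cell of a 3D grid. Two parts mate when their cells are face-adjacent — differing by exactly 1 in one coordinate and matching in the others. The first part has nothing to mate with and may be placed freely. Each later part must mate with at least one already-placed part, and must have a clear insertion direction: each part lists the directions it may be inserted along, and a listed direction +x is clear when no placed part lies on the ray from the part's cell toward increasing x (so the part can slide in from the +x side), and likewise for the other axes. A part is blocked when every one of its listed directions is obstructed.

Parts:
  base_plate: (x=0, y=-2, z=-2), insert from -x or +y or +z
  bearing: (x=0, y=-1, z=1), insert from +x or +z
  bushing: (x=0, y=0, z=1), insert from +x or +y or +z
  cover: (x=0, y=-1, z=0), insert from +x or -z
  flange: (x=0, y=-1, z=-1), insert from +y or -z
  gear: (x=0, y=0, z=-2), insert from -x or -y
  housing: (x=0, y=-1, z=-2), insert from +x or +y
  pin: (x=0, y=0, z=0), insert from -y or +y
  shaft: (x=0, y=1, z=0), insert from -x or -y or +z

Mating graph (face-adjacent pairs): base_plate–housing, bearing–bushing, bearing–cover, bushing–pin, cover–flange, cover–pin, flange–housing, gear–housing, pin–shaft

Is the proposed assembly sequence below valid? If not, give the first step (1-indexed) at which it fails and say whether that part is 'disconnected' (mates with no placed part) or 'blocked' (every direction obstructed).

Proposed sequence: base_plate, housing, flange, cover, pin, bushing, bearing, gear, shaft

1. base_plate@(0, -2, -2) [-x clear] — {base_plate}
2. housing@(0, -1, -2) [+x clear] — {base_plate, housing}
3. flange@(0, -1, -1) [+y clear] — {base_plate, flange, housing}
4. cover@(0, -1, 0) [+x clear] — {base_plate, cover, flange, housing}
5. pin@(0, 0, 0) [+y clear] — {base_plate, cover, flange, housing, pin}
6. bushing@(0, 0, 1) [+x clear] — {base_plate, bushing, cover, flange, housing, pin}
7. bearing@(0, -1, 1) [+x clear] — {base_plate, bearing, bushing, cover, flange, housing, pin}
8. gear@(0, 0, -2) [-x clear] — {base_plate, bearing, bushing, cover, flange, gear, housing, pin}
9. shaft@(0, 1, 0) [-x clear] — {base_plate, bearing, bushing, cover, flange, gear, housing, pin, shaft}

Valid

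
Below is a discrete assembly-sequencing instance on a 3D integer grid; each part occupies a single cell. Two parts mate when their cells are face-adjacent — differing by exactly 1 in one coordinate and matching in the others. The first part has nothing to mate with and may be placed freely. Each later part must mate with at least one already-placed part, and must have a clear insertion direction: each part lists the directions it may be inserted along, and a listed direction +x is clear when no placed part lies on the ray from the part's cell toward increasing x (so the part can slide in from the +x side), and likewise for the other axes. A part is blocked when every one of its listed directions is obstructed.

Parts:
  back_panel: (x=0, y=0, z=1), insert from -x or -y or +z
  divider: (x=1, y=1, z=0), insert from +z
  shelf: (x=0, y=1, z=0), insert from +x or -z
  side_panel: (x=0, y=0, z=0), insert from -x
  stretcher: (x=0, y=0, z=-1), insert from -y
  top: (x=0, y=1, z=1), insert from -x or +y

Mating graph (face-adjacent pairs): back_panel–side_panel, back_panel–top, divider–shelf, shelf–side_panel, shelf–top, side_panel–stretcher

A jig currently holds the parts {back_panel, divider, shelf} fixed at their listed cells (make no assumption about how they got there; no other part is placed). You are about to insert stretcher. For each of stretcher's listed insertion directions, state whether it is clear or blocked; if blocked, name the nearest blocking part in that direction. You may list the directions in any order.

-y: ray from stretcher(0, 0, -1) has no placed part ⇒ clear

-y: clear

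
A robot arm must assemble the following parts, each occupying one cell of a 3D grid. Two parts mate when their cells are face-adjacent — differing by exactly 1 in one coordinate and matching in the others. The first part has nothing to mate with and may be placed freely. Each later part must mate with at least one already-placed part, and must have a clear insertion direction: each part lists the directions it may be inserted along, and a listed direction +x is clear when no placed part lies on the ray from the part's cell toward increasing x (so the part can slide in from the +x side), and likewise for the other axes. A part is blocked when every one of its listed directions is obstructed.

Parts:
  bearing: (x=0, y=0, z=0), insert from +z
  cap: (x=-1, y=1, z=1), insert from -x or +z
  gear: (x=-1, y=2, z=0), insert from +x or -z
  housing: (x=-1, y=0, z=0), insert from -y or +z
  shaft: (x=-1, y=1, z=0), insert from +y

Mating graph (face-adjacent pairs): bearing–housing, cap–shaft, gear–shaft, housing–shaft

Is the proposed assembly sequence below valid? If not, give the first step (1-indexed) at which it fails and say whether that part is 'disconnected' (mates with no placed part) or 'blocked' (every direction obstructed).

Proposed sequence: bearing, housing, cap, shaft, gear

Invalid at step 3 (disconnected)

1. bearing@(0, 0, 0) [+z clear] — {bearing}
2. housing@(-1, 0, 0) [-y clear] — {bearing, housing}
3. cap@(-1, 1, 1) — no placed neighbour ⇒ disconnected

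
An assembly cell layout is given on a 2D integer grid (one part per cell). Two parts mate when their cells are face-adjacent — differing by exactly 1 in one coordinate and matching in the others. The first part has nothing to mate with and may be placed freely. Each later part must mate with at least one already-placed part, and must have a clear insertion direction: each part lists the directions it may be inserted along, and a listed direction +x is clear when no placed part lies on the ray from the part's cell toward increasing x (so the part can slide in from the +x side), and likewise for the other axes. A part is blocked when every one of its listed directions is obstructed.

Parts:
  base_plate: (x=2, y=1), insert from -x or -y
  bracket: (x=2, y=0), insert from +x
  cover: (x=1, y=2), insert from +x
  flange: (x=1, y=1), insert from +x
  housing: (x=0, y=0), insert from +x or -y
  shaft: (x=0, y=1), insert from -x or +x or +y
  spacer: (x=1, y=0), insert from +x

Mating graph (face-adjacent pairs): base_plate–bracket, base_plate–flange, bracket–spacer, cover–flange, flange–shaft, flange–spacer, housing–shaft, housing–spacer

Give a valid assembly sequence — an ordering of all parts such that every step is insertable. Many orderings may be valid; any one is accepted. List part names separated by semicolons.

1. spacer@(1, 0) [+x clear] — {spacer}
2. flange@(1, 1) [+x clear] — {flange, spacer}
3. shaft@(0, 1) [-x clear] — {flange, shaft, spacer}
4. housing@(0, 0) [-y clear] — {flange, housing, shaft, spacer}
5. cover@(1, 2) [+x clear] — {cover, flange, housing, shaft, spacer}
6. base_plate@(2, 1) [-y clear] — {base_plate, cover, flange, housing, shaft, spacer}
7. bracket@(2, 0) [+x clear] — {base_plate, bracket, cover, flange, housing, shaft, spacer}

spacer; flange; shaft; housing; cover; base_plate; bracket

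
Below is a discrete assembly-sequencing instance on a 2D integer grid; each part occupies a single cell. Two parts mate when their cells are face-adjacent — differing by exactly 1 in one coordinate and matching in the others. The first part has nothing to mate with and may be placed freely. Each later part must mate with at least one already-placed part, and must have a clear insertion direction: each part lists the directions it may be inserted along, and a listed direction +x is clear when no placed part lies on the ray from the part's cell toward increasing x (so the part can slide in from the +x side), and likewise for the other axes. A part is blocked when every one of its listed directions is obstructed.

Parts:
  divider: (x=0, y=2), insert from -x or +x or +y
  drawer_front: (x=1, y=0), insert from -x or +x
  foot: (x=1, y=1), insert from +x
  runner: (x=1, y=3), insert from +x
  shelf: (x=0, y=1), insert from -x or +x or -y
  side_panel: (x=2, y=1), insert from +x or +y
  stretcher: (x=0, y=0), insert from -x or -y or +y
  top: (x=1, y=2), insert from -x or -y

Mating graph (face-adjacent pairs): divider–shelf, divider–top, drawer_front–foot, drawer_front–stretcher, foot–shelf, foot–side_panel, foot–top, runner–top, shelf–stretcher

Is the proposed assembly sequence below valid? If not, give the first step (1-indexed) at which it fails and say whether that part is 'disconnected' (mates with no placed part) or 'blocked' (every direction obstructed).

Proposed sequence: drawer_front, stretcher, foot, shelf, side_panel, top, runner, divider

Valid

1. drawer_front@(1, 0) [-x clear] — {drawer_front}
2. stretcher@(0, 0) [-x clear] — {drawer_front, stretcher}
3. foot@(1, 1) [+x clear] — {drawer_front, foot, stretcher}
4. shelf@(0, 1) [-x clear] — {drawer_front, foot, shelf, stretcher}
5. side_panel@(2, 1) [+x clear] — {drawer_front, foot, shelf, side_panel, stretcher}
6. top@(1, 2) [-x clear] — {drawer_front, foot, shelf, side_panel, stretcher, top}
7. runner@(1, 3) [+x clear] — {drawer_front, foot, runner, shelf, side_panel, stretcher, top}
8. divider@(0, 2) [-x clear] — {divider, drawer_front, foot, runner, shelf, side_panel, stretcher, top}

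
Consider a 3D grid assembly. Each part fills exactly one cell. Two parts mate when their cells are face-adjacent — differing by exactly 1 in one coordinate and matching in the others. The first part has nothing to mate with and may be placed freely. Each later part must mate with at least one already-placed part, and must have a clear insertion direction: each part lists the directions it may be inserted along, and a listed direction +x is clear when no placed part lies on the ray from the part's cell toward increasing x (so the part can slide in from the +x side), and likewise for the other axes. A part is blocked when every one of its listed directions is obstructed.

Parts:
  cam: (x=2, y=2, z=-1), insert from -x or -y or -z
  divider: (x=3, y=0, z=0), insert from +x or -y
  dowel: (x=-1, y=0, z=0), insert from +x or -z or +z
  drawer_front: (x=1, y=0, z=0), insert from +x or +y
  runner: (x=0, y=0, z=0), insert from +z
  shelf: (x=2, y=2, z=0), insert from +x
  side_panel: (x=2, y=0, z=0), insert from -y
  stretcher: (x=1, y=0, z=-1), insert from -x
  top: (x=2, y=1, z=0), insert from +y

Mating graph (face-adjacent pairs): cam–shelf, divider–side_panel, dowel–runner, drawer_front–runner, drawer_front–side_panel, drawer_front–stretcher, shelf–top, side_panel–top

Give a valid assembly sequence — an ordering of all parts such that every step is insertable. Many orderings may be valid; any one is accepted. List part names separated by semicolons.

side_panel; top; divider; shelf; cam; drawer_front; stretcher; runner; dowel

1. side_panel@(2, 0, 0) [-y clear] — {side_panel}
2. top@(2, 1, 0) [+y clear] — {side_panel, top}
3. divider@(3, 0, 0) [+x clear] — {divider, side_panel, top}
4. shelf@(2, 2, 0) [+x clear] — {divider, shelf, side_panel, top}
5. cam@(2, 2, -1) [-x clear] — {cam, divider, shelf, side_panel, top}
6. drawer_front@(1, 0, 0) [+y clear] — {cam, divider, drawer_front, shelf, side_panel, top}
7. stretcher@(1, 0, -1) [-x clear] — {cam, divider, drawer_front, shelf, side_panel, stretcher, top}
8. runner@(0, 0, 0) [+z clear] — {cam, divider, drawer_front, runner, shelf, side_panel, stretcher, top}
9. dowel@(-1, 0, 0) [-z clear] — {cam, divider, dowel, drawer_front, runner, shelf, side_panel, stretcher, top}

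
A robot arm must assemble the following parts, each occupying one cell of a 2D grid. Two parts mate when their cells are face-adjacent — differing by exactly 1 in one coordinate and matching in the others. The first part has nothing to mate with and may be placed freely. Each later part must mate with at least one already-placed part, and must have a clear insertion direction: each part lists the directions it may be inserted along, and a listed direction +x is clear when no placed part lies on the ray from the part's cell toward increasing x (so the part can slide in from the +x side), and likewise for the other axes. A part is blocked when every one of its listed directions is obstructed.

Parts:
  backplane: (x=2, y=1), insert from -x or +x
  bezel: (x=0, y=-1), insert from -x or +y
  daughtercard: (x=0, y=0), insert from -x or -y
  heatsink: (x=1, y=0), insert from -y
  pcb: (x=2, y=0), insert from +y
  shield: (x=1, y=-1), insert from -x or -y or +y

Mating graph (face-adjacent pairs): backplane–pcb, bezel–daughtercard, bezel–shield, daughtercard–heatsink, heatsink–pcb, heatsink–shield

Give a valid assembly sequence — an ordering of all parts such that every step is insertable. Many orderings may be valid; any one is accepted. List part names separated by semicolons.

daughtercard; heatsink; bezel; pcb; backplane; shield

1. daughtercard@(0, 0) [-x clear] — {daughtercard}
2. heatsink@(1, 0) [-y clear] — {daughtercard, heatsink}
3. bezel@(0, -1) [-x clear] — {bezel, daughtercard, heatsink}
4. pcb@(2, 0) [+y clear] — {bezel, daughtercard, heatsink, pcb}
5. backplane@(2, 1) [-x clear] — {backplane, bezel, daughtercard, heatsink, pcb}
6. shield@(1, -1) [-y clear] — {backplane, bezel, daughtercard, heatsink, pcb, shield}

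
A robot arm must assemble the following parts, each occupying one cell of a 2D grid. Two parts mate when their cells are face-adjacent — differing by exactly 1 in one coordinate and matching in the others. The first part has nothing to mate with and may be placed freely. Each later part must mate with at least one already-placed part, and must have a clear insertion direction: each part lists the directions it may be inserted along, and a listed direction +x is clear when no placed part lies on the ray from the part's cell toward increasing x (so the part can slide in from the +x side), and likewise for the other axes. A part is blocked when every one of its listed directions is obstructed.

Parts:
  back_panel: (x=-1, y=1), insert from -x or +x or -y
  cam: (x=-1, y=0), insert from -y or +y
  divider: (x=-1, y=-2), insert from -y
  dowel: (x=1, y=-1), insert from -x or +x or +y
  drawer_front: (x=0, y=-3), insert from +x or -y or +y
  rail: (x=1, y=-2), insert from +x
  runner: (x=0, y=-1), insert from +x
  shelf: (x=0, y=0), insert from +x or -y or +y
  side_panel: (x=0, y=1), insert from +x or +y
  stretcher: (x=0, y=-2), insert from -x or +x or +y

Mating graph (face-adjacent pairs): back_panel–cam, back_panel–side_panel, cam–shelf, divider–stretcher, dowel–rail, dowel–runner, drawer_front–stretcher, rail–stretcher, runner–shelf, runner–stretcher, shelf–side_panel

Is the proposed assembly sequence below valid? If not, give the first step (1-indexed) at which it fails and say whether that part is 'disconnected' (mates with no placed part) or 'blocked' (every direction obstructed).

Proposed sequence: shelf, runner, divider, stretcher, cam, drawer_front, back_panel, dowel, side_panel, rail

Invalid at step 3 (disconnected)

1. shelf@(0, 0) [+x clear] — {shelf}
2. runner@(0, -1) [+x clear] — {runner, shelf}
3. divider@(-1, -2) — no placed neighbour ⇒ disconnected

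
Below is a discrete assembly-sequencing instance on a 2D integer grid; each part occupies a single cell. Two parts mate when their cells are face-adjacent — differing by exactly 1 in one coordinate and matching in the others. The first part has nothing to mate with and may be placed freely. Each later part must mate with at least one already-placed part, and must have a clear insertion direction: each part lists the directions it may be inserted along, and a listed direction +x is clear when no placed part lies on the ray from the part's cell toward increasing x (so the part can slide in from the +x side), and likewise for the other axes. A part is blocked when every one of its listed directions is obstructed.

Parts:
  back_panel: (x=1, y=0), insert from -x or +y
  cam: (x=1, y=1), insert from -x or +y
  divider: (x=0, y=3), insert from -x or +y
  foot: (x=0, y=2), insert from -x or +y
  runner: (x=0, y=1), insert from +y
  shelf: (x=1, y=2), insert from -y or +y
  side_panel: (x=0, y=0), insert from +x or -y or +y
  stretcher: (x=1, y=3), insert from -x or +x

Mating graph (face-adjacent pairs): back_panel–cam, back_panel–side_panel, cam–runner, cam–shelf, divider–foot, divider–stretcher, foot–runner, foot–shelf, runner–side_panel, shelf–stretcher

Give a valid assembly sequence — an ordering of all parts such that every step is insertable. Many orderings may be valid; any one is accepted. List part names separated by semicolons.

cam; shelf; stretcher; runner; foot; back_panel; side_panel; divider

1. cam@(1, 1) [-x clear] — {cam}
2. shelf@(1, 2) [+y clear] — {cam, shelf}
3. stretcher@(1, 3) [-x clear] — {cam, shelf, stretcher}
4. runner@(0, 1) [+y clear] — {cam, runner, shelf, stretcher}
5. foot@(0, 2) [-x clear] — {cam, foot, runner, shelf, stretcher}
6. back_panel@(1, 0) [-x clear] — {back_panel, cam, foot, runner, shelf, stretcher}
7. side_panel@(0, 0) [-y clear] — {back_panel, cam, foot, runner, shelf, side_panel, stretcher}
8. divider@(0, 3) [-x clear] — {back_panel, cam, divider, foot, runner, shelf, side_panel, stretcher}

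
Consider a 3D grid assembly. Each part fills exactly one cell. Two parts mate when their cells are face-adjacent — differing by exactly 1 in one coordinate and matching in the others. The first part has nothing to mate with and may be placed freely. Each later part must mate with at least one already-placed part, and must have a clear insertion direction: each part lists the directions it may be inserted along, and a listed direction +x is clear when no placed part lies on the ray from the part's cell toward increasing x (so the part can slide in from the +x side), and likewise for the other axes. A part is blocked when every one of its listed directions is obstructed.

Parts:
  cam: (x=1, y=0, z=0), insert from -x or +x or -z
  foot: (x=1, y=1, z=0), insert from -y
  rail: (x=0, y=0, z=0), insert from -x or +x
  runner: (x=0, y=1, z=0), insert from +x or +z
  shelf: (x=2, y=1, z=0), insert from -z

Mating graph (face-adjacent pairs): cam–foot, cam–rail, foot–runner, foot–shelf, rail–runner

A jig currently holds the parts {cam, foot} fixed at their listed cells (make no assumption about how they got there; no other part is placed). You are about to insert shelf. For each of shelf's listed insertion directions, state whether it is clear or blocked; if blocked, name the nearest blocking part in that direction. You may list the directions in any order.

-z: clear

-z: ray from shelf(2, 1, 0) has no placed part ⇒ clear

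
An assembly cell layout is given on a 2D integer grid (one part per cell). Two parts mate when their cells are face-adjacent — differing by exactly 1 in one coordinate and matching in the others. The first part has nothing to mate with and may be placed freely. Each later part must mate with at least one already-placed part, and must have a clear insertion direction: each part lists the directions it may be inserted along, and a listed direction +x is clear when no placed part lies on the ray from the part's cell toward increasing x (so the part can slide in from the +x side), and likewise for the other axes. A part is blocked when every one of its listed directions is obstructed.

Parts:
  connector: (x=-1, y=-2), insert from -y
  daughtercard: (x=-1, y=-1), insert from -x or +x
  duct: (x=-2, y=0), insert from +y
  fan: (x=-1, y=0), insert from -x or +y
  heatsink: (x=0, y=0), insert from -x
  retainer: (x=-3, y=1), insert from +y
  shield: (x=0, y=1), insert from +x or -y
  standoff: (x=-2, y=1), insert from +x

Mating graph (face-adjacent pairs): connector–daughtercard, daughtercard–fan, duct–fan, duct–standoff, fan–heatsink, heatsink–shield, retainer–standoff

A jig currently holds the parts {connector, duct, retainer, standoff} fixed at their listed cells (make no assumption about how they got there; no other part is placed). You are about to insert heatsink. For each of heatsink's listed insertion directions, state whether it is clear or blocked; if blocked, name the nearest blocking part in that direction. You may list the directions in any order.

-x: nearest on ray is duct@(-2, 0) ⇒ blocked

-x: blocked by duct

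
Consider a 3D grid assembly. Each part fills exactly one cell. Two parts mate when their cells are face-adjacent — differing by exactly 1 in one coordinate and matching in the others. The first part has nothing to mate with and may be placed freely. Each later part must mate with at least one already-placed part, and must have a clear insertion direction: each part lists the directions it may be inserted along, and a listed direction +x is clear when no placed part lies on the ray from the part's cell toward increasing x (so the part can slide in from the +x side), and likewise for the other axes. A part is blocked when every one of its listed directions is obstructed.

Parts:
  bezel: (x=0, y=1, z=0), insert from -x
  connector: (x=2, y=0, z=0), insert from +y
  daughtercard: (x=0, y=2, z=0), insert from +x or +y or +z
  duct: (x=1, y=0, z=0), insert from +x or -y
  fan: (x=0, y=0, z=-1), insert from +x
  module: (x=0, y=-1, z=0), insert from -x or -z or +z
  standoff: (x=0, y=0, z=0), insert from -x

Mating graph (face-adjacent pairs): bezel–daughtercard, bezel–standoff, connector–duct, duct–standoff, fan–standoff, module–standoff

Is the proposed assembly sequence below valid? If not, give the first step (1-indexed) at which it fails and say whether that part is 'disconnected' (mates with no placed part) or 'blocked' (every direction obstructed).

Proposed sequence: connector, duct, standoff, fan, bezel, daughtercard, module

1. connector@(2, 0, 0) [+y clear] — {connector}
2. duct@(1, 0, 0) [-y clear] — {connector, duct}
3. standoff@(0, 0, 0) [-x clear] — {connector, duct, standoff}
4. fan@(0, 0, -1) [+x clear] — {connector, duct, fan, standoff}
5. bezel@(0, 1, 0) [-x clear] — {bezel, connector, duct, fan, standoff}
6. daughtercard@(0, 2, 0) [+x clear] — {bezel, connector, daughtercard, duct, fan, standoff}
7. module@(0, -1, 0) [-x clear] — {bezel, connector, daughtercard, duct, fan, module, standoff}

Valid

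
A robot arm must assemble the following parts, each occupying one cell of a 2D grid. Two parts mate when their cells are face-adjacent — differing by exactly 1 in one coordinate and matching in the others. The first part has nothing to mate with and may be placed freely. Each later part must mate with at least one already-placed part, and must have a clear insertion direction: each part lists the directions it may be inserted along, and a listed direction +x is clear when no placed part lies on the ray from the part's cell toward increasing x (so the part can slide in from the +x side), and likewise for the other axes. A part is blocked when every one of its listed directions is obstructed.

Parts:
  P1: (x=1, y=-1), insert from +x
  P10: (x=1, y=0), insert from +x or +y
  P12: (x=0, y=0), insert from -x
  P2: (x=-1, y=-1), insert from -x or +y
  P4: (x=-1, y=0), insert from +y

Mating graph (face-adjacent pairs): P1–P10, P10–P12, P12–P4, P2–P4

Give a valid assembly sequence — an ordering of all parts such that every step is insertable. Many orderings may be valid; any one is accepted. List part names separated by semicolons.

P1; P10; P12; P4; P2

1. P1@(1, -1) [+x clear] — {P1}
2. P10@(1, 0) [+x clear] — {P1, P10}
3. P12@(0, 0) [-x clear] — {P1, P10, P12}
4. P4@(-1, 0) [+y clear] — {P1, P10, P12, P4}
5. P2@(-1, -1) [-x clear] — {P1, P10, P12, P2, P4}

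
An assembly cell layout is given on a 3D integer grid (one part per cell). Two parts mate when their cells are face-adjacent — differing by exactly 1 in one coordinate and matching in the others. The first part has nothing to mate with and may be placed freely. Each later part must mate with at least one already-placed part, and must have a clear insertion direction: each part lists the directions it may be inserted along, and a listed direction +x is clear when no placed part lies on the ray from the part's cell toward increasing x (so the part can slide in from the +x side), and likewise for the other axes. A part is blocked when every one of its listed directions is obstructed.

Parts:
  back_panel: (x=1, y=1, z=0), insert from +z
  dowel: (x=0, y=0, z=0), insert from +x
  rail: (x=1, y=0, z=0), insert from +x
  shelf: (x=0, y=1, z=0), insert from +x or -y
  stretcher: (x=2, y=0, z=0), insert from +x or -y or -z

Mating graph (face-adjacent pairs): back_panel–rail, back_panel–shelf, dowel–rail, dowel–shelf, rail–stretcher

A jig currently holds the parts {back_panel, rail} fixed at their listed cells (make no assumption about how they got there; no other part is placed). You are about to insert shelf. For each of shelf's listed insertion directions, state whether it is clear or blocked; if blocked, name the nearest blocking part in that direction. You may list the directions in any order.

+x: nearest on ray is back_panel@(1, 1, 0) ⇒ blocked
-y: ray from shelf(0, 1, 0) has no placed part ⇒ clear

+x: blocked by back_panel; -y: clear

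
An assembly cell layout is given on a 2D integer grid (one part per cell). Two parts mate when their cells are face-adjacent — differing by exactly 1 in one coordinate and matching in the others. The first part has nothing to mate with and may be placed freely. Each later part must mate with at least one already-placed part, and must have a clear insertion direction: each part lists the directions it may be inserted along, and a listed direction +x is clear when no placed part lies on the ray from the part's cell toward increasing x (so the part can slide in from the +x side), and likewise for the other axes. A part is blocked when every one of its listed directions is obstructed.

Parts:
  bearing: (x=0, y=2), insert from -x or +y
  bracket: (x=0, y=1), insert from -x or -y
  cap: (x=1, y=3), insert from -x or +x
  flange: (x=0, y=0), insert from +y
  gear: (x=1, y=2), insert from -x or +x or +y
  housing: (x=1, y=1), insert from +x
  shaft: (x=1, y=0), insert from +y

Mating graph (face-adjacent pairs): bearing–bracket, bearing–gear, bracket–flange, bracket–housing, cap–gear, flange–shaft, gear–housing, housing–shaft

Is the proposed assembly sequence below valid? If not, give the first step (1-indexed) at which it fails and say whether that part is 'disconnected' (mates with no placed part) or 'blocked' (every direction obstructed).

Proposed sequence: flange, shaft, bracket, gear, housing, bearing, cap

Invalid at step 4 (disconnected)

1. flange@(0, 0) [+y clear] — {flange}
2. shaft@(1, 0) [+y clear] — {flange, shaft}
3. bracket@(0, 1) [-x clear] — {bracket, flange, shaft}
4. gear@(1, 2) — no placed neighbour ⇒ disconnected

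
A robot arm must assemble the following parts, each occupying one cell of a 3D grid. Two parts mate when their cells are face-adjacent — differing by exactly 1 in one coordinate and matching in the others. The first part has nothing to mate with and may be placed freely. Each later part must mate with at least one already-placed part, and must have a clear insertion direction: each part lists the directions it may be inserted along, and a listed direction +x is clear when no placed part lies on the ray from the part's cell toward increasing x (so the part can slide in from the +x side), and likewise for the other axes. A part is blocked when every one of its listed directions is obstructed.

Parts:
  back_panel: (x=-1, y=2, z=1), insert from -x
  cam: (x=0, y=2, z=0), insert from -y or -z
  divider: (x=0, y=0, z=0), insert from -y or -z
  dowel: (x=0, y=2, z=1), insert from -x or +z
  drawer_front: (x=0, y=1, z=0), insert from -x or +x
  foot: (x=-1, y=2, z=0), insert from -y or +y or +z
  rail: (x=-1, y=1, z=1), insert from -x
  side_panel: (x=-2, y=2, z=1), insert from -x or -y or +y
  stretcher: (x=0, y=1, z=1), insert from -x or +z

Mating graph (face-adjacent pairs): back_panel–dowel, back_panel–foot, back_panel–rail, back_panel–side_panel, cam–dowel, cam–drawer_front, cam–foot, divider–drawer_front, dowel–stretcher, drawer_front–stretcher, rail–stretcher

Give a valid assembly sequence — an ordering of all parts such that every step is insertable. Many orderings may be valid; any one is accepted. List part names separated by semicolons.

1. divider@(0, 0, 0) [-y clear] — {divider}
2. drawer_front@(0, 1, 0) [-x clear] — {divider, drawer_front}
3. cam@(0, 2, 0) [-z clear] — {cam, divider, drawer_front}
4. foot@(-1, 2, 0) [-y clear] — {cam, divider, drawer_front, foot}
5. back_panel@(-1, 2, 1) [-x clear] — {back_panel, cam, divider, drawer_front, foot}
6. side_panel@(-2, 2, 1) [-x clear] — {back_panel, cam, divider, drawer_front, foot, side_panel}
7. dowel@(0, 2, 1) [+z clear] — {back_panel, cam, divider, dowel, drawer_front, foot, side_panel}
8. stretcher@(0, 1, 1) [-x clear] — {back_panel, cam, divider, dowel, drawer_front, foot, side_panel, stretcher}
9. rail@(-1, 1, 1) [-x clear] — {back_panel, cam, divider, dowel, drawer_front, foot, rail, side_panel, stretcher}

divider; drawer_front; cam; foot; back_panel; side_panel; dowel; stretcher; rail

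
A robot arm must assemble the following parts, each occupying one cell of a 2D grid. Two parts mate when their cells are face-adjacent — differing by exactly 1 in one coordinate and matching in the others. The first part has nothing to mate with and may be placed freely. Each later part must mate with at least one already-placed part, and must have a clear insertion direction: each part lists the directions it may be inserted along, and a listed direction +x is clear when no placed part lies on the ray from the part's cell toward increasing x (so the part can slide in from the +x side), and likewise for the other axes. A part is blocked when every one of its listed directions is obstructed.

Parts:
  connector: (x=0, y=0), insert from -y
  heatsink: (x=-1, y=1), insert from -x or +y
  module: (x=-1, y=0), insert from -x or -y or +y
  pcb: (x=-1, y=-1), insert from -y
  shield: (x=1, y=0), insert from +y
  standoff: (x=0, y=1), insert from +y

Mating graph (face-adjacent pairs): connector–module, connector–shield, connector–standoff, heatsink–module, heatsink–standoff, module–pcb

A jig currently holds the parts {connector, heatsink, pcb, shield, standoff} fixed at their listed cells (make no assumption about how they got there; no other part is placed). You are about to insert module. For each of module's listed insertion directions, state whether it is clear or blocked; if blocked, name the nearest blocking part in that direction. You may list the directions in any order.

-x: ray from module(-1, 0) has no placed part ⇒ clear
-y: nearest on ray is pcb@(-1, -1) ⇒ blocked
+y: nearest on ray is heatsink@(-1, 1) ⇒ blocked

+y: blocked by heatsink; -x: clear; -y: blocked by pcb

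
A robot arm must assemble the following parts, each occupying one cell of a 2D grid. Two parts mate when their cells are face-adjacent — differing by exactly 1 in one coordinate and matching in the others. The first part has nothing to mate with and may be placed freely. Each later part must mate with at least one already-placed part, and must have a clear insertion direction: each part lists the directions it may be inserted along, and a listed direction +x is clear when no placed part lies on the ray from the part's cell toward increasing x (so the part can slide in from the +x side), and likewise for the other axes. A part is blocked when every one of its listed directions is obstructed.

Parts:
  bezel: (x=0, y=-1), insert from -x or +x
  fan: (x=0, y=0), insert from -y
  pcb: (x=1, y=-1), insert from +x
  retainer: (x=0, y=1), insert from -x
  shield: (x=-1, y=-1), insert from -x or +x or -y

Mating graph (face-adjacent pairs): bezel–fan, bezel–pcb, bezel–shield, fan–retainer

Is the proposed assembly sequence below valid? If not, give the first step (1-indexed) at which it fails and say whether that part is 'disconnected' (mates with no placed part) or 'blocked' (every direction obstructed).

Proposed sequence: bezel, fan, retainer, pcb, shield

1. bezel@(0, -1) [-x clear] — {bezel}
2. fan@(0, 0) — -y all obstructed ⇒ blocked

Invalid at step 2 (blocked)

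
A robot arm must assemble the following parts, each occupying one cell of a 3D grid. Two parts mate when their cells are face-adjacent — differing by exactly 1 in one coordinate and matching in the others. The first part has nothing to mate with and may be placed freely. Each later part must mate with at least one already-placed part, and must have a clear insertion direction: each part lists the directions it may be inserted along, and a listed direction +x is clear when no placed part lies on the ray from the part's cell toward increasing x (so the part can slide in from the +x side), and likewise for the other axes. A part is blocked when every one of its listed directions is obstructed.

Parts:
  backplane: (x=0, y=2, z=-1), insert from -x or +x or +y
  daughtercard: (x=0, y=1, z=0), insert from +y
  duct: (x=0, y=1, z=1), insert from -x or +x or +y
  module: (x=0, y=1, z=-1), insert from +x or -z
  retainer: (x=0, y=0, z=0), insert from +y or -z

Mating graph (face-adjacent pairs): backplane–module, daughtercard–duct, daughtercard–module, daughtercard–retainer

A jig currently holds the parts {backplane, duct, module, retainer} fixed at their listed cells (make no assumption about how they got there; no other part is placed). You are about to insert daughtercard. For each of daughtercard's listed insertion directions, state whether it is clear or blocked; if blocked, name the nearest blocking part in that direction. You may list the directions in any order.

+y: clear

+y: ray from daughtercard(0, 1, 0) has no placed part ⇒ clear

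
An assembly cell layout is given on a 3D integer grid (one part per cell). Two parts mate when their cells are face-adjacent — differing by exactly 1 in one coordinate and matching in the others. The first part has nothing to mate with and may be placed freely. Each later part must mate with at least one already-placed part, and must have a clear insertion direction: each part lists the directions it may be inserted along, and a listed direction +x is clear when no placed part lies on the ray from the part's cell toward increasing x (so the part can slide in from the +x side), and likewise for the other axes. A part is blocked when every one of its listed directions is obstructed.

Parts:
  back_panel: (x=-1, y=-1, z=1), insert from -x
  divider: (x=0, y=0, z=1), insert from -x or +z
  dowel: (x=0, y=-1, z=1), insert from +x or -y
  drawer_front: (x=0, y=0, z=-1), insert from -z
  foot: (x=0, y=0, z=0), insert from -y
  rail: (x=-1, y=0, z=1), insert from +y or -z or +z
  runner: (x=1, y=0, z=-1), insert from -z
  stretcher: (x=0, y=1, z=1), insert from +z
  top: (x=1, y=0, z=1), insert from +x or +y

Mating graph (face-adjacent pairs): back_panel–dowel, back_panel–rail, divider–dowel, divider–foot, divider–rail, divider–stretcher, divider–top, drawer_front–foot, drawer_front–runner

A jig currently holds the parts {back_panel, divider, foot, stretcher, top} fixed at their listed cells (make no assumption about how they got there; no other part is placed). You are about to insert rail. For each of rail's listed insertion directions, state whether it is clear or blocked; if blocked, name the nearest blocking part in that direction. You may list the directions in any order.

+y: ray from rail(-1, 0, 1) has no placed part ⇒ clear
-z: ray from rail(-1, 0, 1) has no placed part ⇒ clear
+z: ray from rail(-1, 0, 1) has no placed part ⇒ clear

+y: clear; +z: clear; -z: clear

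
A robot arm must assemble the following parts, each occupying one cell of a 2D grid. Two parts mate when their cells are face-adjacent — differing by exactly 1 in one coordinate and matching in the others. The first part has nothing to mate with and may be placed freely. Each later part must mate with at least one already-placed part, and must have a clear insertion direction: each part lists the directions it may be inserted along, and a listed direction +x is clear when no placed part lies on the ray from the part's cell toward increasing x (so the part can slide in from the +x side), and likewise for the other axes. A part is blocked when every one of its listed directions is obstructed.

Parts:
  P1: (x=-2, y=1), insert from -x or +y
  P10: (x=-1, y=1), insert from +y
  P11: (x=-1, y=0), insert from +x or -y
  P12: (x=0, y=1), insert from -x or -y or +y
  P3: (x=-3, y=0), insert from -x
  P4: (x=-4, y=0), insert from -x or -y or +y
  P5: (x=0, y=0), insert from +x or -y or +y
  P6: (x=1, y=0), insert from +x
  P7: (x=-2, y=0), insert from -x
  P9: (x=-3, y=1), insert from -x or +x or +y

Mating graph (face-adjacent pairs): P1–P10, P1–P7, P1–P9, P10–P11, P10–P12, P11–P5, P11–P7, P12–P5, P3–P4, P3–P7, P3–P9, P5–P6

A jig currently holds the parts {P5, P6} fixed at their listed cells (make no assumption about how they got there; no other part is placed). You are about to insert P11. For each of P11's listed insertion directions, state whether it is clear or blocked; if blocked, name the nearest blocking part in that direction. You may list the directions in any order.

+x: nearest on ray is P5@(0, 0) ⇒ blocked
-y: ray from P11(-1, 0) has no placed part ⇒ clear

+x: blocked by P5; -y: clear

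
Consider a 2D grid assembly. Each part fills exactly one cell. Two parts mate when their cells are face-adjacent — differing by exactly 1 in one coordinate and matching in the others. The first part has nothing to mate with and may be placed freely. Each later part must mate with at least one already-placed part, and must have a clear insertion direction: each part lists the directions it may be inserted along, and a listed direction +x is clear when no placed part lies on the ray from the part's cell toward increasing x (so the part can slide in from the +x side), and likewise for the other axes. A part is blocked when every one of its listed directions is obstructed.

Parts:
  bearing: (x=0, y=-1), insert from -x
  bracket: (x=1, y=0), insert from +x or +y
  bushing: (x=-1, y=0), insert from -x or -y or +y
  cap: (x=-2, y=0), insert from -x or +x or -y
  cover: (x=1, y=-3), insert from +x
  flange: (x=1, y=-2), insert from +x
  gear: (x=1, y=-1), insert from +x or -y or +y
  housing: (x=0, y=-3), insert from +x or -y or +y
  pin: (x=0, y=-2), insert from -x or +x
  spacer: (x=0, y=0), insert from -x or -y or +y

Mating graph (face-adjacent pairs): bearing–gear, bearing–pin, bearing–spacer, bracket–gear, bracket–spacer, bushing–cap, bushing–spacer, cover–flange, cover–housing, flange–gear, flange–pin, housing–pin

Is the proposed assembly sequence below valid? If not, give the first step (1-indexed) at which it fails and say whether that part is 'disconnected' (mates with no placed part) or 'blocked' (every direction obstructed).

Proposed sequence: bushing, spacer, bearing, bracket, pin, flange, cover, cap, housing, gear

Valid

1. bushing@(-1, 0) [-x clear] — {bushing}
2. spacer@(0, 0) [-y clear] — {bushing, spacer}
3. bearing@(0, -1) [-x clear] — {bearing, bushing, spacer}
4. bracket@(1, 0) [+x clear] — {bearing, bracket, bushing, spacer}
5. pin@(0, -2) [-x clear] — {bearing, bracket, bushing, pin, spacer}
6. flange@(1, -2) [+x clear] — {bearing, bracket, bushing, flange, pin, spacer}
7. cover@(1, -3) [+x clear] — {bearing, bracket, bushing, cover, flange, pin, spacer}
8. cap@(-2, 0) [-x clear] — {bearing, bracket, bushing, cap, cover, flange, pin, spacer}
9. housing@(0, -3) [-y clear] — {bearing, bracket, bushing, cap, cover, flange, housing, pin, spacer}
10. gear@(1, -1) [+x clear] — {bearing, bracket, bushing, cap, cover, flange, gear, housing, pin, spacer}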